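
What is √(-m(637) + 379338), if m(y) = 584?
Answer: √378754 ≈ 615.43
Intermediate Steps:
√(-m(637) + 379338) = √(-1*584 + 379338) = √(-584 + 379338) = √378754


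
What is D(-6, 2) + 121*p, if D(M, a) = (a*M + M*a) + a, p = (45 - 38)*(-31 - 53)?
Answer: -71170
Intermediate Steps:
p = -588 (p = 7*(-84) = -588)
D(M, a) = a + 2*M*a (D(M, a) = (M*a + M*a) + a = 2*M*a + a = a + 2*M*a)
D(-6, 2) + 121*p = 2*(1 + 2*(-6)) + 121*(-588) = 2*(1 - 12) - 71148 = 2*(-11) - 71148 = -22 - 71148 = -71170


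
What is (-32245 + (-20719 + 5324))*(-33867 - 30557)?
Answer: 3069159360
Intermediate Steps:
(-32245 + (-20719 + 5324))*(-33867 - 30557) = (-32245 - 15395)*(-64424) = -47640*(-64424) = 3069159360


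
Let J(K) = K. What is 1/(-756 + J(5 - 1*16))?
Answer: -1/767 ≈ -0.0013038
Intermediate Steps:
1/(-756 + J(5 - 1*16)) = 1/(-756 + (5 - 1*16)) = 1/(-756 + (5 - 16)) = 1/(-756 - 11) = 1/(-767) = -1/767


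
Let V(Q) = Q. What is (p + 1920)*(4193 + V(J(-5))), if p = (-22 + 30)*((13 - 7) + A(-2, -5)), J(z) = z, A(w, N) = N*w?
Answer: 8577024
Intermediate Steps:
p = 128 (p = (-22 + 30)*((13 - 7) - 5*(-2)) = 8*(6 + 10) = 8*16 = 128)
(p + 1920)*(4193 + V(J(-5))) = (128 + 1920)*(4193 - 5) = 2048*4188 = 8577024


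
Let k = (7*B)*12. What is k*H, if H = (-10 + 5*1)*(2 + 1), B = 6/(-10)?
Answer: 756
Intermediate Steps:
B = -⅗ (B = 6*(-⅒) = -⅗ ≈ -0.60000)
k = -252/5 (k = (7*(-⅗))*12 = -21/5*12 = -252/5 ≈ -50.400)
H = -15 (H = (-10 + 5)*3 = -5*3 = -15)
k*H = -252/5*(-15) = 756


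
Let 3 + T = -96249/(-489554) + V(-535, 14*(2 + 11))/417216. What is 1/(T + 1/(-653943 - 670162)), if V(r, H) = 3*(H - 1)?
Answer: -45074688444685120/126303504549072699 ≈ -0.35688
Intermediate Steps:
V(r, H) = -3 + 3*H (V(r, H) = 3*(-1 + H) = -3 + 3*H)
T = -95387805731/34041626944 (T = -3 + (-96249/(-489554) + (-3 + 3*(14*(2 + 11)))/417216) = -3 + (-96249*(-1/489554) + (-3 + 3*(14*13))*(1/417216)) = -3 + (96249/489554 + (-3 + 3*182)*(1/417216)) = -3 + (96249/489554 + (-3 + 546)*(1/417216)) = -3 + (96249/489554 + 543*(1/417216)) = -3 + (96249/489554 + 181/139072) = -3 + 6737075101/34041626944 = -95387805731/34041626944 ≈ -2.8021)
1/(T + 1/(-653943 - 670162)) = 1/(-95387805731/34041626944 + 1/(-653943 - 670162)) = 1/(-95387805731/34041626944 + 1/(-1324105)) = 1/(-95387805731/34041626944 - 1/1324105) = 1/(-126303504549072699/45074688444685120) = -45074688444685120/126303504549072699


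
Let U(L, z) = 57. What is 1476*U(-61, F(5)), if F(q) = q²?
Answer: 84132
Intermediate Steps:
1476*U(-61, F(5)) = 1476*57 = 84132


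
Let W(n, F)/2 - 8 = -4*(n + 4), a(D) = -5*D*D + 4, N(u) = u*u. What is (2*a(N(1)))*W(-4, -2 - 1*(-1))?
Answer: -32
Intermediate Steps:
N(u) = u**2
a(D) = 4 - 5*D**2 (a(D) = -5*D**2 + 4 = 4 - 5*D**2)
W(n, F) = -16 - 8*n (W(n, F) = 16 + 2*(-4*(n + 4)) = 16 + 2*(-4*(4 + n)) = 16 + 2*(-16 - 4*n) = 16 + (-32 - 8*n) = -16 - 8*n)
(2*a(N(1)))*W(-4, -2 - 1*(-1)) = (2*(4 - 5*(1**2)**2))*(-16 - 8*(-4)) = (2*(4 - 5*1**2))*(-16 + 32) = (2*(4 - 5*1))*16 = (2*(4 - 5))*16 = (2*(-1))*16 = -2*16 = -32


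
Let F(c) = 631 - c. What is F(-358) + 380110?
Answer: 381099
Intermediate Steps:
F(-358) + 380110 = (631 - 1*(-358)) + 380110 = (631 + 358) + 380110 = 989 + 380110 = 381099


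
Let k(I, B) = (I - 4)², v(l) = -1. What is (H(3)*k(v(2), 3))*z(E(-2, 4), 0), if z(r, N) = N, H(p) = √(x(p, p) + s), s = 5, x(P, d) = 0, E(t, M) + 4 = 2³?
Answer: 0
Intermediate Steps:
E(t, M) = 4 (E(t, M) = -4 + 2³ = -4 + 8 = 4)
k(I, B) = (-4 + I)²
H(p) = √5 (H(p) = √(0 + 5) = √5)
(H(3)*k(v(2), 3))*z(E(-2, 4), 0) = (√5*(-4 - 1)²)*0 = (√5*(-5)²)*0 = (√5*25)*0 = (25*√5)*0 = 0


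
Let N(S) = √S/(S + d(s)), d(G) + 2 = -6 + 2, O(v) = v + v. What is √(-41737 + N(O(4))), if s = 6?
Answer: √(-41737 + √2) ≈ 204.29*I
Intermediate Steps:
O(v) = 2*v
d(G) = -6 (d(G) = -2 + (-6 + 2) = -2 - 4 = -6)
N(S) = √S/(-6 + S) (N(S) = √S/(S - 6) = √S/(-6 + S))
√(-41737 + N(O(4))) = √(-41737 + √(2*4)/(-6 + 2*4)) = √(-41737 + √8/(-6 + 8)) = √(-41737 + (2*√2)/2) = √(-41737 + (2*√2)*(½)) = √(-41737 + √2)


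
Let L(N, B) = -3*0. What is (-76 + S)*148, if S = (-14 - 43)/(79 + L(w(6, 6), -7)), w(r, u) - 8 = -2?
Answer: -897028/79 ≈ -11355.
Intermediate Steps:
w(r, u) = 6 (w(r, u) = 8 - 2 = 6)
L(N, B) = 0
S = -57/79 (S = (-14 - 43)/(79 + 0) = -57/79 ≈ -0.72152)
(-76 + S)*148 = (-76 - 57/79)*148 = -6061/79*148 = -897028/79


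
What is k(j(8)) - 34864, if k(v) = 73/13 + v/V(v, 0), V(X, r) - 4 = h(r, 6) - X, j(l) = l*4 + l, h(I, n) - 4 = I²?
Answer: -1812701/52 ≈ -34860.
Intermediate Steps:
h(I, n) = 4 + I²
j(l) = 5*l (j(l) = 4*l + l = 5*l)
V(X, r) = 8 + r² - X (V(X, r) = 4 + ((4 + r²) - X) = 4 + (4 + r² - X) = 8 + r² - X)
k(v) = 73/13 + v/(8 - v) (k(v) = 73/13 + v/(8 + 0² - v) = 73*(1/13) + v/(8 + 0 - v) = 73/13 + v/(8 - v))
k(j(8)) - 34864 = 4*(146 - 75*8)/(13*(8 - 5*8)) - 34864 = 4*(146 - 15*40)/(13*(8 - 1*40)) - 34864 = 4*(146 - 600)/(13*(8 - 40)) - 34864 = (4/13)*(-454)/(-32) - 34864 = (4/13)*(-1/32)*(-454) - 34864 = 227/52 - 34864 = -1812701/52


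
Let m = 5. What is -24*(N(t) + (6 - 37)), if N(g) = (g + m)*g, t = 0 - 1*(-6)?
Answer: -840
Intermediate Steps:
t = 6 (t = 0 + 6 = 6)
N(g) = g*(5 + g) (N(g) = (g + 5)*g = (5 + g)*g = g*(5 + g))
-24*(N(t) + (6 - 37)) = -24*(6*(5 + 6) + (6 - 37)) = -24*(6*11 - 31) = -24*(66 - 31) = -24*35 = -840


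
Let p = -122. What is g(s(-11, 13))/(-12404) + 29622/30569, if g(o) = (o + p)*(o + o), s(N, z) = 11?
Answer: 31577199/27084134 ≈ 1.1659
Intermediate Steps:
g(o) = 2*o*(-122 + o) (g(o) = (o - 122)*(o + o) = (-122 + o)*(2*o) = 2*o*(-122 + o))
g(s(-11, 13))/(-12404) + 29622/30569 = (2*11*(-122 + 11))/(-12404) + 29622/30569 = (2*11*(-111))*(-1/12404) + 29622*(1/30569) = -2442*(-1/12404) + 29622/30569 = 1221/6202 + 29622/30569 = 31577199/27084134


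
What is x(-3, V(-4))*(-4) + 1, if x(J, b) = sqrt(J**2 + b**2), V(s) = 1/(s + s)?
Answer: 1 - sqrt(577)/2 ≈ -11.010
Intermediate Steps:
V(s) = 1/(2*s)
x(-3, V(-4))*(-4) + 1 = sqrt((-3)**2 + ((1/2)/(-4))**2)*(-4) + 1 = sqrt(9 + ((1/2)*(-1/4))**2)*(-4) + 1 = sqrt(9 + (-1/8)**2)*(-4) + 1 = sqrt(9 + 1/64)*(-4) + 1 = sqrt(577/64)*(-4) + 1 = (sqrt(577)/8)*(-4) + 1 = -sqrt(577)/2 + 1 = 1 - sqrt(577)/2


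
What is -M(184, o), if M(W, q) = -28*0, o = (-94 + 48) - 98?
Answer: 0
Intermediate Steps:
o = -144 (o = -46 - 98 = -144)
M(W, q) = 0
-M(184, o) = -1*0 = 0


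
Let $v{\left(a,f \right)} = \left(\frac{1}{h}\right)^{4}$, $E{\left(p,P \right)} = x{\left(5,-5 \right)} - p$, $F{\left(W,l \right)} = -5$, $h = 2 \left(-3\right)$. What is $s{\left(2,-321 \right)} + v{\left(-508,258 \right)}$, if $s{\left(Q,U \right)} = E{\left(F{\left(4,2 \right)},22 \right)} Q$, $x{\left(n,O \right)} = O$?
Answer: $\frac{1}{1296} \approx 0.0007716$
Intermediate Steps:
$h = -6$
$E{\left(p,P \right)} = -5 - p$
$v{\left(a,f \right)} = \frac{1}{1296}$ ($v{\left(a,f \right)} = \left(\frac{1}{-6}\right)^{4} = \left(- \frac{1}{6}\right)^{4} = \frac{1}{1296}$)
$s{\left(Q,U \right)} = 0$ ($s{\left(Q,U \right)} = \left(-5 - -5\right) Q = \left(-5 + 5\right) Q = 0 Q = 0$)
$s{\left(2,-321 \right)} + v{\left(-508,258 \right)} = 0 + \frac{1}{1296} = \frac{1}{1296}$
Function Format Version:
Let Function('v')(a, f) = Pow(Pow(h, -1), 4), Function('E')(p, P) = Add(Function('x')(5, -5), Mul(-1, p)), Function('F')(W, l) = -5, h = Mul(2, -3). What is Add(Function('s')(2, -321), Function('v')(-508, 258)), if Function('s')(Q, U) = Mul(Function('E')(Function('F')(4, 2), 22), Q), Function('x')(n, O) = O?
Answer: Rational(1, 1296) ≈ 0.00077160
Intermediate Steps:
h = -6
Function('E')(p, P) = Add(-5, Mul(-1, p))
Function('v')(a, f) = Rational(1, 1296) (Function('v')(a, f) = Pow(Pow(-6, -1), 4) = Pow(Rational(-1, 6), 4) = Rational(1, 1296))
Function('s')(Q, U) = 0 (Function('s')(Q, U) = Mul(Add(-5, Mul(-1, -5)), Q) = Mul(Add(-5, 5), Q) = Mul(0, Q) = 0)
Add(Function('s')(2, -321), Function('v')(-508, 258)) = Add(0, Rational(1, 1296)) = Rational(1, 1296)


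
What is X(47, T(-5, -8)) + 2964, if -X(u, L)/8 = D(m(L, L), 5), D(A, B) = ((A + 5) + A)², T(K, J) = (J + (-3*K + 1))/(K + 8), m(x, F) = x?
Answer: 18988/9 ≈ 2109.8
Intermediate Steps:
T(K, J) = (1 + J - 3*K)/(8 + K) (T(K, J) = (J + (1 - 3*K))/(8 + K) = (1 + J - 3*K)/(8 + K))
D(A, B) = (5 + 2*A)² (D(A, B) = ((5 + A) + A)² = (5 + 2*A)²)
X(u, L) = -8*(5 + 2*L)²
X(47, T(-5, -8)) + 2964 = -8*(5 + 2*((1 - 8 - 3*(-5))/(8 - 5)))² + 2964 = -8*(5 + 2*((1 - 8 + 15)/3))² + 2964 = -8*(5 + 2*((⅓)*8))² + 2964 = -8*(5 + 2*(8/3))² + 2964 = -8*(5 + 16/3)² + 2964 = -8*(31/3)² + 2964 = -8*961/9 + 2964 = -7688/9 + 2964 = 18988/9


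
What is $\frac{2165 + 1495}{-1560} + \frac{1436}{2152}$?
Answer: $- \frac{5871}{3497} \approx -1.6789$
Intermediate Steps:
$\frac{2165 + 1495}{-1560} + \frac{1436}{2152} = 3660 \left(- \frac{1}{1560}\right) + 1436 \cdot \frac{1}{2152} = - \frac{61}{26} + \frac{359}{538} = - \frac{5871}{3497}$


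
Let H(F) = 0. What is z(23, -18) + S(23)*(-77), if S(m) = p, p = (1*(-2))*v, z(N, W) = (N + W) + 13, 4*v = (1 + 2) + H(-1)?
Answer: 267/2 ≈ 133.50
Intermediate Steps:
v = ¾ (v = ((1 + 2) + 0)/4 = (3 + 0)/4 = (¼)*3 = ¾ ≈ 0.75000)
z(N, W) = 13 + N + W
p = -3/2 (p = (1*(-2))*(¾) = -2*¾ = -3/2 ≈ -1.5000)
S(m) = -3/2
z(23, -18) + S(23)*(-77) = (13 + 23 - 18) - 3/2*(-77) = 18 + 231/2 = 267/2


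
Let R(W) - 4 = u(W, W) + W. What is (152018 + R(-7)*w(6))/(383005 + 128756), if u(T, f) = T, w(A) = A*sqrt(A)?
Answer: 152018/511761 - 20*sqrt(6)/170587 ≈ 0.29676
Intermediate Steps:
w(A) = A**(3/2)
R(W) = 4 + 2*W (R(W) = 4 + (W + W) = 4 + 2*W)
(152018 + R(-7)*w(6))/(383005 + 128756) = (152018 + (4 + 2*(-7))*6**(3/2))/(383005 + 128756) = (152018 + (4 - 14)*(6*sqrt(6)))/511761 = (152018 - 60*sqrt(6))*(1/511761) = 152018/511761 - 20*sqrt(6)/170587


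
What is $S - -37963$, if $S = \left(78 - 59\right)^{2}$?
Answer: $38324$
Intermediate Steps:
$S = 361$ ($S = 19^{2} = 361$)
$S - -37963 = 361 - -37963 = 361 + 37963 = 38324$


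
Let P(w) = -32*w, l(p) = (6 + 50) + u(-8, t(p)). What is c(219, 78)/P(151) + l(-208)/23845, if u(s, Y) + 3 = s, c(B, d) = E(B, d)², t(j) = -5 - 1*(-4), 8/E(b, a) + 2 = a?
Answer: 206317/109458088 ≈ 0.0018849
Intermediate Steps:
E(b, a) = 8/(-2 + a)
t(j) = -1 (t(j) = -5 + 4 = -1)
c(B, d) = 64/(-2 + d)² (c(B, d) = (8/(-2 + d))² = 64/(-2 + d)²)
u(s, Y) = -3 + s
l(p) = 45 (l(p) = (6 + 50) + (-3 - 8) = 56 - 11 = 45)
c(219, 78)/P(151) + l(-208)/23845 = (64/(-2 + 78)²)/((-32*151)) + 45/23845 = (64/76²)/(-4832) + 45*(1/23845) = (64*(1/5776))*(-1/4832) + 9/4769 = (4/361)*(-1/4832) + 9/4769 = -1/436088 + 9/4769 = 206317/109458088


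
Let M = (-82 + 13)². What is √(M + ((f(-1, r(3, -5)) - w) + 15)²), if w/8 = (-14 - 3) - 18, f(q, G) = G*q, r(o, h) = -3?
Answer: √93565 ≈ 305.88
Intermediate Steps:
w = -280 (w = 8*((-14 - 3) - 18) = 8*(-17 - 18) = 8*(-35) = -280)
M = 4761 (M = (-69)² = 4761)
√(M + ((f(-1, r(3, -5)) - w) + 15)²) = √(4761 + ((-3*(-1) - 1*(-280)) + 15)²) = √(4761 + ((3 + 280) + 15)²) = √(4761 + (283 + 15)²) = √(4761 + 298²) = √(4761 + 88804) = √93565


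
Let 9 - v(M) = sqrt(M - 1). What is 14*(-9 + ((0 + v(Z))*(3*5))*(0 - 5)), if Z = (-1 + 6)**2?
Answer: -9576 + 2100*sqrt(6) ≈ -4432.1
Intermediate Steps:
Z = 25 (Z = 5**2 = 25)
v(M) = 9 - sqrt(-1 + M) (v(M) = 9 - sqrt(M - 1) = 9 - sqrt(-1 + M))
14*(-9 + ((0 + v(Z))*(3*5))*(0 - 5)) = 14*(-9 + ((0 + (9 - sqrt(-1 + 25)))*(3*5))*(0 - 5)) = 14*(-9 + ((0 + (9 - sqrt(24)))*15)*(-5)) = 14*(-9 + ((0 + (9 - 2*sqrt(6)))*15)*(-5)) = 14*(-9 + ((9 - 2*sqrt(6))*15)*(-5)) = 14*(-9 + (135 - 30*sqrt(6))*(-5)) = 14*(-9 + (-675 + 150*sqrt(6))) = 14*(-684 + 150*sqrt(6)) = -9576 + 2100*sqrt(6)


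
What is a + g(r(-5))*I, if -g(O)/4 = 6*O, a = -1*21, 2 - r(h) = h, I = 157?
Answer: -26397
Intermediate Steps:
r(h) = 2 - h
a = -21
g(O) = -24*O
a + g(r(-5))*I = -21 - 24*(2 - 1*(-5))*157 = -21 - 24*(2 + 5)*157 = -21 - 24*7*157 = -21 - 168*157 = -21 - 26376 = -26397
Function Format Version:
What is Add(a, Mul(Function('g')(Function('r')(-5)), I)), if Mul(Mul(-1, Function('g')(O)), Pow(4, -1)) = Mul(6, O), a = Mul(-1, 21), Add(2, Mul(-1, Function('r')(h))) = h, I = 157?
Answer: -26397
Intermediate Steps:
Function('r')(h) = Add(2, Mul(-1, h))
a = -21
Function('g')(O) = Mul(-24, O) (Function('g')(O) = Mul(-4, Mul(6, O)) = Mul(-24, O))
Add(a, Mul(Function('g')(Function('r')(-5)), I)) = Add(-21, Mul(Mul(-24, Add(2, Mul(-1, -5))), 157)) = Add(-21, Mul(Mul(-24, Add(2, 5)), 157)) = Add(-21, Mul(Mul(-24, 7), 157)) = Add(-21, Mul(-168, 157)) = Add(-21, -26376) = -26397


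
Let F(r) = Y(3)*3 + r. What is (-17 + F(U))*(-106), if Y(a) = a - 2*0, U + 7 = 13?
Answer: 212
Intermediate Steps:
U = 6 (U = -7 + 13 = 6)
Y(a) = a (Y(a) = a + 0 = a)
F(r) = 9 + r (F(r) = 3*3 + r = 9 + r)
(-17 + F(U))*(-106) = (-17 + (9 + 6))*(-106) = (-17 + 15)*(-106) = -2*(-106) = 212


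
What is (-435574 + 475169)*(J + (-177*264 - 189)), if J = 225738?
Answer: 7080417495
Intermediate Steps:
(-435574 + 475169)*(J + (-177*264 - 189)) = (-435574 + 475169)*(225738 + (-177*264 - 189)) = 39595*(225738 + (-46728 - 189)) = 39595*(225738 - 46917) = 39595*178821 = 7080417495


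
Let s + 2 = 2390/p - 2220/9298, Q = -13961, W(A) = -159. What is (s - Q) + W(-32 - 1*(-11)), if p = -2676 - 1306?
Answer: 127727228635/9256159 ≈ 13799.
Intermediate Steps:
p = -3982
s = -26277883/9256159 (s = -2 + (2390/(-3982) - 2220/9298) = -2 + (2390*(-1/3982) - 2220*1/9298) = -2 + (-1195/1991 - 1110/4649) = -2 - 7765565/9256159 = -26277883/9256159 ≈ -2.8390)
(s - Q) + W(-32 - 1*(-11)) = (-26277883/9256159 - 1*(-13961)) - 159 = (-26277883/9256159 + 13961) - 159 = 129198957916/9256159 - 159 = 127727228635/9256159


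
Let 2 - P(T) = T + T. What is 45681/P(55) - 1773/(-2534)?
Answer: -19260695/45612 ≈ -422.27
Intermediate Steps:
P(T) = 2 - 2*T (P(T) = 2 - (T + T) = 2 - 2*T)
45681/P(55) - 1773/(-2534) = 45681/(2 - 2*55) - 1773/(-2534) = 45681/(2 - 110) - 1773*(-1/2534) = 45681/(-108) + 1773/2534 = 45681*(-1/108) + 1773/2534 = -15227/36 + 1773/2534 = -19260695/45612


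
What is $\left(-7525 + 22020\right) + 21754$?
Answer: $36249$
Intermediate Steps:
$\left(-7525 + 22020\right) + 21754 = 14495 + 21754 = 36249$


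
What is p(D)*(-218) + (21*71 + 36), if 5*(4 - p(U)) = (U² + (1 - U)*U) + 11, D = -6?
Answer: 873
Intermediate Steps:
p(U) = 9/5 - U²/5 - U*(1 - U)/5 (p(U) = 4 - ((U² + (1 - U)*U) + 11)/5 = 4 - ((U² + U*(1 - U)) + 11)/5 = 4 - (11 + U² + U*(1 - U))/5 = 4 + (-11/5 - U²/5 - U*(1 - U)/5) = 9/5 - U²/5 - U*(1 - U)/5)
p(D)*(-218) + (21*71 + 36) = (9/5 - ⅕*(-6))*(-218) + (21*71 + 36) = (9/5 + 6/5)*(-218) + (1491 + 36) = 3*(-218) + 1527 = -654 + 1527 = 873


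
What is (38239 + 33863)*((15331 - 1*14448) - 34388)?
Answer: -2415777510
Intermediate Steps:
(38239 + 33863)*((15331 - 1*14448) - 34388) = 72102*((15331 - 14448) - 34388) = 72102*(883 - 34388) = 72102*(-33505) = -2415777510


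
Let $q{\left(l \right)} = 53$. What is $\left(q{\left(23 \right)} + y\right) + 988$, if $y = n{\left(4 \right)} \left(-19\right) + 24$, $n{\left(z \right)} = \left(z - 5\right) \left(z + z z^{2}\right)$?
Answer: $2357$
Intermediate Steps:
$n{\left(z \right)} = \left(-5 + z\right) \left(z + z^{3}\right)$
$y = 1316$ ($y = 4 \left(-5 + 4 + 4^{3} - 5 \cdot 4^{2}\right) \left(-19\right) + 24 = 4 \left(-5 + 4 + 64 - 80\right) \left(-19\right) + 24 = 4 \left(-17\right) \left(-19\right) + 24 = \left(-68\right) \left(-19\right) + 24 = 1292 + 24 = 1316$)
$\left(q{\left(23 \right)} + y\right) + 988 = \left(53 + 1316\right) + 988 = 1369 + 988 = 2357$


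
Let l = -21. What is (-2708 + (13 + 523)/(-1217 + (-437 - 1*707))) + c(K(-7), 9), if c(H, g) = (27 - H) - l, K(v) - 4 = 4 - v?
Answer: -6316211/2361 ≈ -2675.2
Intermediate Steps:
K(v) = 8 - v (K(v) = 4 + (4 - v) = 8 - v)
c(H, g) = 48 - H (c(H, g) = (27 - H) - 1*(-21) = (27 - H) + 21 = 48 - H)
(-2708 + (13 + 523)/(-1217 + (-437 - 1*707))) + c(K(-7), 9) = (-2708 + (13 + 523)/(-1217 + (-437 - 1*707))) + (48 - (8 - 1*(-7))) = (-2708 + 536/(-1217 + (-437 - 707))) + (48 - (8 + 7)) = (-2708 + 536/(-1217 - 1144)) + (48 - 1*15) = (-2708 + 536/(-2361)) + (48 - 15) = (-2708 + 536*(-1/2361)) + 33 = (-2708 - 536/2361) + 33 = -6394124/2361 + 33 = -6316211/2361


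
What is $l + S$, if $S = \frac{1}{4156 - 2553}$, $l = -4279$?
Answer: $- \frac{6859236}{1603} \approx -4279.0$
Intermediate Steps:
$S = \frac{1}{1603} \approx 0.00062383$
$l + S = -4279 + \frac{1}{1603} = - \frac{6859236}{1603}$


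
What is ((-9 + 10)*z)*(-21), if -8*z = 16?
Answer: 42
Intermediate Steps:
z = -2 (z = -⅛*16 = -2)
((-9 + 10)*z)*(-21) = ((-9 + 10)*(-2))*(-21) = (1*(-2))*(-21) = -2*(-21) = 42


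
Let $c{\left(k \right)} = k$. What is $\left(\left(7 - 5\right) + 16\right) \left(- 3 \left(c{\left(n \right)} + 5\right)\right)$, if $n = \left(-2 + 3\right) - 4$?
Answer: $-108$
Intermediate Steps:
$n = -3$ ($n = 1 - 4 = -3$)
$\left(\left(7 - 5\right) + 16\right) \left(- 3 \left(c{\left(n \right)} + 5\right)\right) = \left(\left(7 - 5\right) + 16\right) \left(- 3 \left(-3 + 5\right)\right) = \left(2 + 16\right) \left(\left(-3\right) 2\right) = 18 \left(-6\right) = -108$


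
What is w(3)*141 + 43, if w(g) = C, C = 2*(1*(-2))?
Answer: -521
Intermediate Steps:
C = -4 (C = 2*(-2) = -4)
w(g) = -4
w(3)*141 + 43 = -4*141 + 43 = -564 + 43 = -521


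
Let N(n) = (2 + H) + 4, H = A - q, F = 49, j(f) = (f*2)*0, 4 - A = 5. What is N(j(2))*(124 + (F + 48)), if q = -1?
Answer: 1326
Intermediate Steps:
A = -1 (A = 4 - 1*5 = 4 - 5 = -1)
j(f) = 0 (j(f) = (2*f)*0 = 0)
H = 0 (H = -1 - 1*(-1) = -1 + 1 = 0)
N(n) = 6 (N(n) = (2 + 0) + 4 = 2 + 4 = 6)
N(j(2))*(124 + (F + 48)) = 6*(124 + (49 + 48)) = 6*(124 + 97) = 6*221 = 1326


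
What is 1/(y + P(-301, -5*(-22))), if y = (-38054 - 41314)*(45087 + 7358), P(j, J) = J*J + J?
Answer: -1/4162442550 ≈ -2.4024e-10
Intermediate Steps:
P(j, J) = J + J**2 (P(j, J) = J**2 + J = J + J**2)
y = -4162454760 (y = -79368*52445 = -4162454760)
1/(y + P(-301, -5*(-22))) = 1/(-4162454760 + (-5*(-22))*(1 - 5*(-22))) = 1/(-4162454760 + 110*(1 + 110)) = 1/(-4162454760 + 110*111) = 1/(-4162454760 + 12210) = 1/(-4162442550) = -1/4162442550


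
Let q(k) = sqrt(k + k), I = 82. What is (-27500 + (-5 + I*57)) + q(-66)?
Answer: -22831 + 2*I*sqrt(33) ≈ -22831.0 + 11.489*I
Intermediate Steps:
q(k) = sqrt(2)*sqrt(k) (q(k) = sqrt(2*k) = sqrt(2)*sqrt(k))
(-27500 + (-5 + I*57)) + q(-66) = (-27500 + (-5 + 82*57)) + sqrt(2)*sqrt(-66) = (-27500 + (-5 + 4674)) + sqrt(2)*(I*sqrt(66)) = (-27500 + 4669) + 2*I*sqrt(33) = -22831 + 2*I*sqrt(33)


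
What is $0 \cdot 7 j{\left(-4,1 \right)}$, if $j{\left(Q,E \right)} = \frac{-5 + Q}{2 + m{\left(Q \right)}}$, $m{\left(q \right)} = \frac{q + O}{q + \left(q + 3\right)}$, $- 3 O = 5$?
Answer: $0$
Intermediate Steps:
$O = - \frac{5}{3}$ ($O = \left(- \frac{1}{3}\right) 5 = - \frac{5}{3} \approx -1.6667$)
$m{\left(q \right)} = \frac{- \frac{5}{3} + q}{3 + 2 q}$ ($m{\left(q \right)} = \frac{q - \frac{5}{3}}{q + \left(q + 3\right)} = \frac{- \frac{5}{3} + q}{q + \left(3 + q\right)} = \frac{- \frac{5}{3} + q}{3 + 2 q}$)
$j{\left(Q,E \right)} = \frac{-5 + Q}{2 + \frac{-5 + 3 Q}{3 \left(3 + 2 Q\right)}}$
$0 \cdot 7 j{\left(-4,1 \right)} = 0 \cdot 7 \frac{3 \left(-5 - 4\right) \left(3 + 2 \left(-4\right)\right)}{13 + 15 \left(-4\right)} = 0 \cdot 3 \frac{1}{13 - 60} \left(-9\right) \left(3 - 8\right) = 0 \cdot 3 \frac{1}{-47} \left(-9\right) \left(-5\right) = 0 \cdot 3 \left(- \frac{1}{47}\right) \left(-9\right) \left(-5\right) = 0 \left(- \frac{135}{47}\right) = 0$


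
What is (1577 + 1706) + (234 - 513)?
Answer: 3004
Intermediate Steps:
(1577 + 1706) + (234 - 513) = 3283 - 279 = 3004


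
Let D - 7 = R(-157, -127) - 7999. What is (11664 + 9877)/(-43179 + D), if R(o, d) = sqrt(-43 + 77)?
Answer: -1102274511/2618471207 - 21541*sqrt(34)/2618471207 ≈ -0.42101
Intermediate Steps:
R(o, d) = sqrt(34)
D = -7992 + sqrt(34) (D = 7 + (sqrt(34) - 7999) = 7 + (-7999 + sqrt(34)) = -7992 + sqrt(34) ≈ -7986.2)
(11664 + 9877)/(-43179 + D) = (11664 + 9877)/(-43179 + (-7992 + sqrt(34))) = 21541/(-51171 + sqrt(34))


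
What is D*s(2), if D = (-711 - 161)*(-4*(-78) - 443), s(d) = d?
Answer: 228464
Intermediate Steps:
D = 114232 (D = -872*(312 - 443) = -872*(-131) = 114232)
D*s(2) = 114232*2 = 228464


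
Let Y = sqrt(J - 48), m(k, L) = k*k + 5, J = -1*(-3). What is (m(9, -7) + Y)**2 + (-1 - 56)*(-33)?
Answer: 9232 + 516*I*sqrt(5) ≈ 9232.0 + 1153.8*I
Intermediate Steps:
J = 3
m(k, L) = 5 + k**2 (m(k, L) = k**2 + 5 = 5 + k**2)
Y = 3*I*sqrt(5) (Y = sqrt(3 - 48) = sqrt(-45) = 3*I*sqrt(5) ≈ 6.7082*I)
(m(9, -7) + Y)**2 + (-1 - 56)*(-33) = ((5 + 9**2) + 3*I*sqrt(5))**2 + (-1 - 56)*(-33) = ((5 + 81) + 3*I*sqrt(5))**2 - 57*(-33) = (86 + 3*I*sqrt(5))**2 + 1881 = 1881 + (86 + 3*I*sqrt(5))**2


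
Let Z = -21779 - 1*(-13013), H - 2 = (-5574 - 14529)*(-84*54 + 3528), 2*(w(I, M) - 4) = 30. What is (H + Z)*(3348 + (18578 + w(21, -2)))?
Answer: 444497291700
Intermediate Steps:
w(I, M) = 19 (w(I, M) = 4 + (½)*30 = 4 + 15 = 19)
H = 20263826 (H = 2 + (-5574 - 14529)*(-84*54 + 3528) = 2 - 20103*(-4536 + 3528) = 2 - 20103*(-1008) = 2 + 20263824 = 20263826)
Z = -8766 (Z = -21779 + 13013 = -8766)
(H + Z)*(3348 + (18578 + w(21, -2))) = (20263826 - 8766)*(3348 + (18578 + 19)) = 20255060*(3348 + 18597) = 20255060*21945 = 444497291700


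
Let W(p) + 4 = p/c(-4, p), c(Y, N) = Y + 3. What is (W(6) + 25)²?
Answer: 225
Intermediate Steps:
c(Y, N) = 3 + Y
W(p) = -4 - p (W(p) = -4 + p/(3 - 4) = -4 + p/(-1) = -4 + p*(-1) = -4 - p)
(W(6) + 25)² = ((-4 - 1*6) + 25)² = ((-4 - 6) + 25)² = (-10 + 25)² = 15² = 225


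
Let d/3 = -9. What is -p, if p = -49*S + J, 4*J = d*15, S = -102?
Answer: -19587/4 ≈ -4896.8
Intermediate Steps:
d = -27 (d = 3*(-9) = -27)
J = -405/4 (J = (-27*15)/4 = (1/4)*(-405) = -405/4 ≈ -101.25)
p = 19587/4 (p = -49*(-102) - 405/4 = 4998 - 405/4 = 19587/4 ≈ 4896.8)
-p = -1*19587/4 = -19587/4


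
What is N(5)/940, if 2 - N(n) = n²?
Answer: -23/940 ≈ -0.024468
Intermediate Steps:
N(n) = 2 - n²
N(5)/940 = (2 - 1*5²)/940 = (2 - 1*25)*(1/940) = (2 - 25)*(1/940) = -23*1/940 = -23/940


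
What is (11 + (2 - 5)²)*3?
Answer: 60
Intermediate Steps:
(11 + (2 - 5)²)*3 = (11 + (-3)²)*3 = (11 + 9)*3 = 20*3 = 60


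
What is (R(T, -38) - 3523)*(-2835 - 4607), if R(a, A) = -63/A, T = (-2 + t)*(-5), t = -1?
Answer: 497910731/19 ≈ 2.6206e+7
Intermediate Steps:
T = 15 (T = (-2 - 1)*(-5) = -3*(-5) = 15)
(R(T, -38) - 3523)*(-2835 - 4607) = (-63/(-38) - 3523)*(-2835 - 4607) = (-63*(-1/38) - 3523)*(-7442) = (63/38 - 3523)*(-7442) = -133811/38*(-7442) = 497910731/19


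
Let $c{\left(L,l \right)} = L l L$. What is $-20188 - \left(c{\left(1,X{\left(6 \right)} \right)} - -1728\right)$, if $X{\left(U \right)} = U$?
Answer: $-21922$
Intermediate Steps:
$c{\left(L,l \right)} = l L^{2}$
$-20188 - \left(c{\left(1,X{\left(6 \right)} \right)} - -1728\right) = -20188 - \left(6 \cdot 1^{2} - -1728\right) = -20188 - \left(6 \cdot 1 + 1728\right) = -20188 - \left(6 + 1728\right) = -20188 - 1734 = -21922$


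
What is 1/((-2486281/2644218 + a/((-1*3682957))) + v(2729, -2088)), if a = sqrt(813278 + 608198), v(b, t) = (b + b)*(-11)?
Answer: -5694044137158566205921851193330/341864375850217552824920333322807601 + 51501651830566272936*sqrt(355369)/341864375850217552824920333322807601 ≈ -1.6656e-5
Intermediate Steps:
v(b, t) = -22*b (v(b, t) = (2*b)*(-11) = -22*b)
a = 2*sqrt(355369) (a = sqrt(1421476) = 2*sqrt(355369) ≈ 1192.3)
1/((-2486281/2644218 + a/((-1*3682957))) + v(2729, -2088)) = 1/((-2486281/2644218 + (2*sqrt(355369))/((-1*3682957))) - 22*2729) = 1/((-2486281*1/2644218 + (2*sqrt(355369))/(-3682957)) - 60038) = 1/((-2486281/2644218 + (2*sqrt(355369))*(-1/3682957)) - 60038) = 1/((-2486281/2644218 - 2*sqrt(355369)/3682957) - 60038) = 1/(-158756046565/2644218 - 2*sqrt(355369)/3682957)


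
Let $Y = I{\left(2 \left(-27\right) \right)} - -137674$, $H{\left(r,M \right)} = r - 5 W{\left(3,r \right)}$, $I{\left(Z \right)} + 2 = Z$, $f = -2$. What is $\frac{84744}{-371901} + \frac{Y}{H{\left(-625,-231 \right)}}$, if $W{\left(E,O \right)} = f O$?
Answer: $- \frac{17254295606}{852273125} \approx -20.245$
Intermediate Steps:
$W{\left(E,O \right)} = - 2 O$
$I{\left(Z \right)} = -2 + Z$
$H{\left(r,M \right)} = 11 r$ ($H{\left(r,M \right)} = r - 5 \left(- 2 r\right) = r + 10 r = 11 r$)
$Y = 137618$ ($Y = \left(-2 + 2 \left(-27\right)\right) - -137674 = \left(-2 - 54\right) + 137674 = -56 + 137674 = 137618$)
$\frac{84744}{-371901} + \frac{Y}{H{\left(-625,-231 \right)}} = \frac{84744}{-371901} + \frac{137618}{11 \left(-625\right)} = 84744 \left(- \frac{1}{371901}\right) + \frac{137618}{-6875} = - \frac{28248}{123967} + 137618 \left(- \frac{1}{6875}\right) = - \frac{28248}{123967} - \frac{137618}{6875} = - \frac{17254295606}{852273125}$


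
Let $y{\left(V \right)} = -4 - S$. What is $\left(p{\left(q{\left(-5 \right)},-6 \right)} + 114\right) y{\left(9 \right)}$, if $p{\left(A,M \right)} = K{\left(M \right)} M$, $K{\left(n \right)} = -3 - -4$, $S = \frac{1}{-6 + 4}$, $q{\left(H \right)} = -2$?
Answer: $-378$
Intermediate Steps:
$S = - \frac{1}{2}$ ($S = \frac{1}{-2} = - \frac{1}{2} \approx -0.5$)
$y{\left(V \right)} = - \frac{7}{2}$ ($y{\left(V \right)} = -4 - - \frac{1}{2} = -4 + \frac{1}{2} = - \frac{7}{2}$)
$K{\left(n \right)} = 1$ ($K{\left(n \right)} = -3 + 4 = 1$)
$p{\left(A,M \right)} = M$ ($p{\left(A,M \right)} = 1 M = M$)
$\left(p{\left(q{\left(-5 \right)},-6 \right)} + 114\right) y{\left(9 \right)} = \left(-6 + 114\right) \left(- \frac{7}{2}\right) = 108 \left(- \frac{7}{2}\right) = -378$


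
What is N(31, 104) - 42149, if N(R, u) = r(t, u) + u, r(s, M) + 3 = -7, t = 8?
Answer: -42055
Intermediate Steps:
r(s, M) = -10 (r(s, M) = -3 - 7 = -10)
N(R, u) = -10 + u
N(31, 104) - 42149 = (-10 + 104) - 42149 = 94 - 42149 = -42055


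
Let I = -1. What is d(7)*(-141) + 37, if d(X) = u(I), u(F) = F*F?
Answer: -104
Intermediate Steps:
u(F) = F²
d(X) = 1 (d(X) = (-1)² = 1)
d(7)*(-141) + 37 = 1*(-141) + 37 = -141 + 37 = -104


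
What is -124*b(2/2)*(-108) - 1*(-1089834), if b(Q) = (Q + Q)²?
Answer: 1143402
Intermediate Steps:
b(Q) = 4*Q² (b(Q) = (2*Q)² = 4*Q²)
-124*b(2/2)*(-108) - 1*(-1089834) = -496*(2/2)²*(-108) - 1*(-1089834) = -496*(2*(½))²*(-108) + 1089834 = -496*1²*(-108) + 1089834 = -496*(-108) + 1089834 = 53568 + 1089834 = 1143402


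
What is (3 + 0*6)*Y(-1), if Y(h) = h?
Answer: -3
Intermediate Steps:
(3 + 0*6)*Y(-1) = (3 + 0*6)*(-1) = (3 + 0)*(-1) = 3*(-1) = -3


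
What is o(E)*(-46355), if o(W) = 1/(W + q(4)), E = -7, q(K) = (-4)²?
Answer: -46355/9 ≈ -5150.6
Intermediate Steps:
q(K) = 16
o(W) = 1/(16 + W) (o(W) = 1/(W + 16) = 1/(16 + W))
o(E)*(-46355) = -46355/(16 - 7) = -46355/9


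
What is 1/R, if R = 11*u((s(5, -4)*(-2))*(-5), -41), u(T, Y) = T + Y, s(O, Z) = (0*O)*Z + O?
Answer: 1/99 ≈ 0.010101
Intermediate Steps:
s(O, Z) = O (s(O, Z) = 0*Z + O = 0 + O = O)
R = 99 (R = 11*((5*(-2))*(-5) - 41) = 11*(-10*(-5) - 41) = 11*(50 - 41) = 11*9 = 99)
1/R = 1/99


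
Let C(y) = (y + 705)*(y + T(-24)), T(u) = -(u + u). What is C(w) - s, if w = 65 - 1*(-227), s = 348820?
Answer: -9840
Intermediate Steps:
w = 292 (w = 65 + 227 = 292)
T(u) = -2*u
C(y) = (48 + y)*(705 + y) (C(y) = (y + 705)*(y - 2*(-24)) = (705 + y)*(y + 48) = (705 + y)*(48 + y) = (48 + y)*(705 + y))
C(w) - s = (33840 + 292² + 753*292) - 1*348820 = (33840 + 85264 + 219876) - 348820 = 338980 - 348820 = -9840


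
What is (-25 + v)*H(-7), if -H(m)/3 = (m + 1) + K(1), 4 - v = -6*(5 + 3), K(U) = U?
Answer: 405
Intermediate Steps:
v = 52 (v = 4 - (-6)*(5 + 3) = 4 - (-6)*8 = 4 - 1*(-48) = 4 + 48 = 52)
H(m) = -6 - 3*m (H(m) = -3*((m + 1) + 1) = -3*((1 + m) + 1) = -3*(2 + m) = -6 - 3*m)
(-25 + v)*H(-7) = (-25 + 52)*(-6 - 3*(-7)) = 27*(-6 + 21) = 27*15 = 405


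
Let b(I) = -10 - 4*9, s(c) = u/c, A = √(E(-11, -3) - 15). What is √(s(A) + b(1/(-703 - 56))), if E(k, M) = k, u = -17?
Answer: √(-31096 + 442*I*√26)/26 ≈ 0.24562 + 6.7868*I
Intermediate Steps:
A = I*√26 (A = √(-11 - 15) = √(-26) = I*√26 ≈ 5.099*I)
s(c) = -17/c
b(I) = -46 (b(I) = -10 - 36 = -46)
√(s(A) + b(1/(-703 - 56))) = √(-17*(-I*√26/26) - 46) = √(-(-17)*I*√26/26 - 46) = √(17*I*√26/26 - 46) = √(-46 + 17*I*√26/26)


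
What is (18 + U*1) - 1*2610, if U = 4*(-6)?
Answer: -2616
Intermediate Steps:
U = -24
(18 + U*1) - 1*2610 = (18 - 24*1) - 1*2610 = (18 - 24) - 2610 = -6 - 2610 = -2616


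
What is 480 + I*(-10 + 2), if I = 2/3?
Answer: 1424/3 ≈ 474.67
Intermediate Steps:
I = ⅔ (I = 2*(⅓) = ⅔ ≈ 0.66667)
480 + I*(-10 + 2) = 480 + 2*(-10 + 2)/3 = 480 + (⅔)*(-8) = 480 - 16/3 = 1424/3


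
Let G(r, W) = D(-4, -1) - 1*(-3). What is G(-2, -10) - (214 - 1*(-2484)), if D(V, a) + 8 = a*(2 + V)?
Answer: -2701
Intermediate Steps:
D(V, a) = -8 + a*(2 + V)
G(r, W) = -3 (G(r, W) = (-8 + 2*(-1) - 4*(-1)) - 1*(-3) = (-8 - 2 + 4) + 3 = -6 + 3 = -3)
G(-2, -10) - (214 - 1*(-2484)) = -3 - (214 - 1*(-2484)) = -3 - (214 + 2484) = -3 - 1*2698 = -3 - 2698 = -2701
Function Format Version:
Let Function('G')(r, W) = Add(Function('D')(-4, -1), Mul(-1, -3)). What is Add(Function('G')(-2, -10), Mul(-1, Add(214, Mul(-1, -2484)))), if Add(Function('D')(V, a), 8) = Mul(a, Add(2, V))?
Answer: -2701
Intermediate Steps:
Function('D')(V, a) = Add(-8, Mul(a, Add(2, V)))
Function('G')(r, W) = -3 (Function('G')(r, W) = Add(Add(-8, Mul(2, -1), Mul(-4, -1)), Mul(-1, -3)) = Add(Add(-8, -2, 4), 3) = Add(-6, 3) = -3)
Add(Function('G')(-2, -10), Mul(-1, Add(214, Mul(-1, -2484)))) = Add(-3, Mul(-1, Add(214, Mul(-1, -2484)))) = Add(-3, Mul(-1, Add(214, 2484))) = Add(-3, Mul(-1, 2698)) = Add(-3, -2698) = -2701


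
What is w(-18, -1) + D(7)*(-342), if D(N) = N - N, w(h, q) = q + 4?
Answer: 3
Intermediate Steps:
w(h, q) = 4 + q
D(N) = 0
w(-18, -1) + D(7)*(-342) = (4 - 1) + 0*(-342) = 3 + 0 = 3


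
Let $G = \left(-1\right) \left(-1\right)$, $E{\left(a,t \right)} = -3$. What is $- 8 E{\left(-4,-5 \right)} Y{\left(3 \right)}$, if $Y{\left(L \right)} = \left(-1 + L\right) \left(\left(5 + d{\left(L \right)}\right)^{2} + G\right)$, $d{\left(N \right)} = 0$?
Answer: $1248$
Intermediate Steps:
$G = 1$
$Y{\left(L \right)} = -26 + 26 L$ ($Y{\left(L \right)} = \left(-1 + L\right) \left(\left(5 + 0\right)^{2} + 1\right) = \left(-1 + L\right) \left(5^{2} + 1\right) = \left(-1 + L\right) \left(25 + 1\right) = \left(-1 + L\right) 26 = -26 + 26 L$)
$- 8 E{\left(-4,-5 \right)} Y{\left(3 \right)} = \left(-8\right) \left(-3\right) \left(-26 + 26 \cdot 3\right) = 24 \left(-26 + 78\right) = 24 \cdot 52 = 1248$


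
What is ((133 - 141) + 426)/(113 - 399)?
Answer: -19/13 ≈ -1.4615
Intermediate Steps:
((133 - 141) + 426)/(113 - 399) = (-8 + 426)/(-286) = 418*(-1/286) = -19/13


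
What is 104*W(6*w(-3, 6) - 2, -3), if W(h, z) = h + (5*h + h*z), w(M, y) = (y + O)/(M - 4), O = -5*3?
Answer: 12480/7 ≈ 1782.9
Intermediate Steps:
O = -15
w(M, y) = (-15 + y)/(-4 + M) (w(M, y) = (y - 15)/(M - 4) = (-15 + y)/(-4 + M))
W(h, z) = 6*h + h*z
104*W(6*w(-3, 6) - 2, -3) = 104*((6*((-15 + 6)/(-4 - 3)) - 2)*(6 - 3)) = 104*((6*(-9/(-7)) - 2)*3) = 104*((6*(-⅐*(-9)) - 2)*3) = 104*((6*(9/7) - 2)*3) = 104*((54/7 - 2)*3) = 104*((40/7)*3) = 104*(120/7) = 12480/7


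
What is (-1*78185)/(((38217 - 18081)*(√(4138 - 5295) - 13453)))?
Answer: 1051822805/3644301193776 + 78185*I*√1157/3644301193776 ≈ 0.00028862 + 7.2975e-7*I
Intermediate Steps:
(-1*78185)/(((38217 - 18081)*(√(4138 - 5295) - 13453))) = -78185*1/(20136*(√(-1157) - 13453)) = -78185*1/(20136*(I*√1157 - 13453)) = -78185*1/(20136*(-13453 + I*√1157)) = -78185/(-270889608 + 20136*I*√1157)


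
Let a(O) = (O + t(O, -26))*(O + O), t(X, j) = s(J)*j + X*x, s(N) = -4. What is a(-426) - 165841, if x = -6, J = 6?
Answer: -2069209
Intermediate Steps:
t(X, j) = -6*X - 4*j (t(X, j) = -4*j + X*(-6) = -4*j - 6*X = -6*X - 4*j)
a(O) = 2*O*(104 - 5*O) (a(O) = (O + (-6*O - 4*(-26)))*(O + O) = (O + (-6*O + 104))*(2*O) = (O + (104 - 6*O))*(2*O) = (104 - 5*O)*(2*O) = 2*O*(104 - 5*O))
a(-426) - 165841 = 2*(-426)*(104 - 5*(-426)) - 165841 = 2*(-426)*(104 + 2130) - 165841 = 2*(-426)*2234 - 165841 = -1903368 - 165841 = -2069209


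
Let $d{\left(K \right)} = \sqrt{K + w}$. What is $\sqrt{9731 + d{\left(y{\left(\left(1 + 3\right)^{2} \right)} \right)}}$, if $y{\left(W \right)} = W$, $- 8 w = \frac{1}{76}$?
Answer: $\frac{\sqrt{56206256 + 38 \sqrt{369626}}}{76} \approx 98.666$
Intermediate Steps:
$w = - \frac{1}{608}$ ($w = - \frac{1}{8 \cdot 76} = \left(- \frac{1}{8}\right) \frac{1}{76} = - \frac{1}{608} \approx -0.0016447$)
$d{\left(K \right)} = \sqrt{- \frac{1}{608} + K}$ ($d{\left(K \right)} = \sqrt{K - \frac{1}{608}} = \sqrt{- \frac{1}{608} + K}$)
$\sqrt{9731 + d{\left(y{\left(\left(1 + 3\right)^{2} \right)} \right)}} = \sqrt{9731 + \frac{\sqrt{-38 + 23104 \left(1 + 3\right)^{2}}}{152}} = \sqrt{9731 + \frac{\sqrt{-38 + 23104 \cdot 4^{2}}}{152}} = \sqrt{9731 + \frac{\sqrt{-38 + 23104 \cdot 16}}{152}} = \sqrt{9731 + \frac{\sqrt{-38 + 369664}}{152}} = \sqrt{9731 + \frac{\sqrt{369626}}{152}}$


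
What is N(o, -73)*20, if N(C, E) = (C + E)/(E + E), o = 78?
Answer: -50/73 ≈ -0.68493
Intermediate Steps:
N(C, E) = (C + E)/(2*E) (N(C, E) = (C + E)/((2*E)) = (C + E)*(1/(2*E)) = (C + E)/(2*E))
N(o, -73)*20 = ((½)*(78 - 73)/(-73))*20 = ((½)*(-1/73)*5)*20 = -5/146*20 = -50/73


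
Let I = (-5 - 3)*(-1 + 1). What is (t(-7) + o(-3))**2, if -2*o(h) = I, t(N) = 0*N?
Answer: 0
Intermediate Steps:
t(N) = 0
I = 0 (I = -8*0 = 0)
o(h) = 0 (o(h) = -1/2*0 = 0)
(t(-7) + o(-3))**2 = (0 + 0)**2 = 0**2 = 0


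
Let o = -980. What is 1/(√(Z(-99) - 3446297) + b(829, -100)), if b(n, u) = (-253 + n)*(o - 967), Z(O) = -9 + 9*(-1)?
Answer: -1121472/1257702893099 - I*√3446315/1257702893099 ≈ -8.9168e-7 - 1.476e-9*I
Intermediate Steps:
Z(O) = -18 (Z(O) = -9 - 9 = -18)
b(n, u) = 492591 - 1947*n (b(n, u) = (-253 + n)*(-980 - 967) = (-253 + n)*(-1947) = 492591 - 1947*n)
1/(√(Z(-99) - 3446297) + b(829, -100)) = 1/(√(-18 - 3446297) + (492591 - 1947*829)) = 1/(√(-3446315) + (492591 - 1614063)) = 1/(I*√3446315 - 1121472) = 1/(-1121472 + I*√3446315)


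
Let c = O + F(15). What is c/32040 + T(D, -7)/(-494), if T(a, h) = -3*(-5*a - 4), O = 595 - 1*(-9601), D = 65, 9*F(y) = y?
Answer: -39878749/23741640 ≈ -1.6797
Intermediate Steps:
F(y) = y/9
O = 10196 (O = 595 + 9601 = 10196)
c = 30593/3 (c = 10196 + (1/9)*15 = 10196 + 5/3 = 30593/3 ≈ 10198.)
T(a, h) = 12 + 15*a (T(a, h) = -3*(-4 - 5*a) = 12 + 15*a)
c/32040 + T(D, -7)/(-494) = (30593/3)/32040 + (12 + 15*65)/(-494) = (30593/3)*(1/32040) + (12 + 975)*(-1/494) = 30593/96120 + 987*(-1/494) = 30593/96120 - 987/494 = -39878749/23741640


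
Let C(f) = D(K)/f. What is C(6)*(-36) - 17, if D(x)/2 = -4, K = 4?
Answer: 31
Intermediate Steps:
D(x) = -8 (D(x) = 2*(-4) = -8)
C(f) = -8/f
C(6)*(-36) - 17 = -8/6*(-36) - 17 = -8*⅙*(-36) - 17 = -4/3*(-36) - 17 = 48 - 17 = 31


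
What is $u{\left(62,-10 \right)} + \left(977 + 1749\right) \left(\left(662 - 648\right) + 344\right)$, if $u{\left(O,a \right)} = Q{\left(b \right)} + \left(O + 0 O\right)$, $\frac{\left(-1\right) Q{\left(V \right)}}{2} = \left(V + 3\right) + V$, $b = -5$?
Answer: $975984$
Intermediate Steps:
$Q{\left(V \right)} = -6 - 4 V$ ($Q{\left(V \right)} = - 2 \left(\left(V + 3\right) + V\right) = - 2 \left(\left(3 + V\right) + V\right) = - 2 \left(3 + 2 V\right) = -6 - 4 V$)
$u{\left(O,a \right)} = 14 + O$ ($u{\left(O,a \right)} = \left(-6 - -20\right) + \left(O + 0 O\right) = \left(-6 + 20\right) + \left(O + 0\right) = 14 + O$)
$u{\left(62,-10 \right)} + \left(977 + 1749\right) \left(\left(662 - 648\right) + 344\right) = \left(14 + 62\right) + \left(977 + 1749\right) \left(\left(662 - 648\right) + 344\right) = 76 + 2726 \left(14 + 344\right) = 76 + 2726 \cdot 358 = 76 + 975908 = 975984$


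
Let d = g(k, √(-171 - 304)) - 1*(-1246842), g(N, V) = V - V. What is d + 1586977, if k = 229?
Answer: 2833819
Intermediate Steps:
g(N, V) = 0
d = 1246842 (d = 0 - 1*(-1246842) = 0 + 1246842 = 1246842)
d + 1586977 = 1246842 + 1586977 = 2833819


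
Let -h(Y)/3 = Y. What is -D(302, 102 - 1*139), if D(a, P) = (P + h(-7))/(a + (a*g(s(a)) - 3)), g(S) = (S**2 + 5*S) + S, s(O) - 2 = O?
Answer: 16/28460779 ≈ 5.6218e-7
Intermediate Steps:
h(Y) = -3*Y
s(O) = 2 + O
g(S) = S**2 + 6*S
D(a, P) = (21 + P)/(-3 + a + a*(2 + a)*(8 + a)) (D(a, P) = (P - 3*(-7))/(a + (a*((2 + a)*(6 + (2 + a))) - 3)) = (P + 21)/(a + (a*((2 + a)*(8 + a)) - 3)) = (21 + P)/(a + (a*(2 + a)*(8 + a) - 3)) = (21 + P)/(a + (-3 + a*(2 + a)*(8 + a))) = (21 + P)/(-3 + a + a*(2 + a)*(8 + a)))
-D(302, 102 - 1*139) = -(21 + (102 - 1*139))/(-3 + 302 + 302*(2 + 302)*(8 + 302)) = -(21 + (102 - 139))/(-3 + 302 + 302*304*310) = -(21 - 37)/(-3 + 302 + 28460480) = -(-16)/28460779 = -1*(-16/28460779) = 16/28460779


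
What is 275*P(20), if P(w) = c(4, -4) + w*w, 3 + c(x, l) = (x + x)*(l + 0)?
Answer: 100375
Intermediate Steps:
c(x, l) = -3 + 2*l*x (c(x, l) = -3 + (x + x)*(l + 0) = -3 + (2*x)*l = -3 + 2*l*x)
P(w) = -35 + w² (P(w) = (-3 + 2*(-4)*4) + w*w = (-3 - 32) + w² = -35 + w²)
275*P(20) = 275*(-35 + 20²) = 275*(-35 + 400) = 275*365 = 100375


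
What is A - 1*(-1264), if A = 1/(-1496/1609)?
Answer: 1889335/1496 ≈ 1262.9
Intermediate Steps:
A = -1609/1496 (A = 1/(-1496*1/1609) = 1/(-1496/1609) = -1609/1496 ≈ -1.0755)
A - 1*(-1264) = -1609/1496 - 1*(-1264) = -1609/1496 + 1264 = 1889335/1496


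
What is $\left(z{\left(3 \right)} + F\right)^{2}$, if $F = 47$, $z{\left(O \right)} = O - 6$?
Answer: $1936$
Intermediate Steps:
$z{\left(O \right)} = -6 + O$
$\left(z{\left(3 \right)} + F\right)^{2} = \left(\left(-6 + 3\right) + 47\right)^{2} = \left(-3 + 47\right)^{2} = 44^{2} = 1936$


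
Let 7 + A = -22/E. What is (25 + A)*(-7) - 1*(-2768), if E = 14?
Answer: 2653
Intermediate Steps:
A = -60/7 (A = -7 - 22/14 = -7 - 22*1/14 = -7 - 11/7 = -60/7 ≈ -8.5714)
(25 + A)*(-7) - 1*(-2768) = (25 - 60/7)*(-7) - 1*(-2768) = (115/7)*(-7) + 2768 = -115 + 2768 = 2653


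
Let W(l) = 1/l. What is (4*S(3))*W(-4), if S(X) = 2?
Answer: -2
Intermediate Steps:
(4*S(3))*W(-4) = (4*2)/(-4) = 8*(-¼) = -2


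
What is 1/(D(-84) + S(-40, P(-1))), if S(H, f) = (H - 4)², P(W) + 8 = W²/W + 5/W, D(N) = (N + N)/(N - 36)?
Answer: 5/9687 ≈ 0.00051616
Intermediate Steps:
D(N) = 2*N/(-36 + N) (D(N) = (2*N)/(-36 + N) = 2*N/(-36 + N))
P(W) = -8 + W + 5/W (P(W) = -8 + (W²/W + 5/W) = -8 + (W + 5/W) = -8 + W + 5/W)
S(H, f) = (-4 + H)²
1/(D(-84) + S(-40, P(-1))) = 1/(2*(-84)/(-36 - 84) + (-4 - 40)²) = 1/(2*(-84)/(-120) + (-44)²) = 1/(2*(-84)*(-1/120) + 1936) = 1/(7/5 + 1936) = 1/(9687/5) = 5/9687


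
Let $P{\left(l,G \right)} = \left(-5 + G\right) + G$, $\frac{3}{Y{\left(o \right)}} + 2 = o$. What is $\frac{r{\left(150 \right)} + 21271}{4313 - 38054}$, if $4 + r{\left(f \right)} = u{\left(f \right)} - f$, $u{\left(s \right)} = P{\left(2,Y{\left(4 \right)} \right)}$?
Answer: $- \frac{21115}{33741} \approx -0.6258$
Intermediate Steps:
$Y{\left(o \right)} = \frac{3}{-2 + o}$
$P{\left(l,G \right)} = -5 + 2 G$
$u{\left(s \right)} = -2$ ($u{\left(s \right)} = -5 + 2 \frac{3}{-2 + 4} = -5 + 2 \cdot \frac{3}{2} = -5 + 3 = -2$)
$r{\left(f \right)} = -6 - f$ ($r{\left(f \right)} = -4 - \left(2 + f\right) = -6 - f$)
$\frac{r{\left(150 \right)} + 21271}{4313 - 38054} = \frac{\left(-6 - 150\right) + 21271}{4313 - 38054} = \frac{\left(-6 - 150\right) + 21271}{-33741} = \left(-156 + 21271\right) \left(- \frac{1}{33741}\right) = 21115 \left(- \frac{1}{33741}\right) = - \frac{21115}{33741}$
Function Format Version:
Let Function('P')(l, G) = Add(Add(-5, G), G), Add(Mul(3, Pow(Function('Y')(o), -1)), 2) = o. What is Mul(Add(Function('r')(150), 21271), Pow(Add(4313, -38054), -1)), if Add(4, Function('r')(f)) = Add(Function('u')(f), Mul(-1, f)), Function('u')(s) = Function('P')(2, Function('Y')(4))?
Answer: Rational(-21115, 33741) ≈ -0.62580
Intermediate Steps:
Function('Y')(o) = Mul(3, Pow(Add(-2, o), -1))
Function('P')(l, G) = Add(-5, Mul(2, G))
Function('u')(s) = -2 (Function('u')(s) = Add(-5, Mul(2, Mul(3, Pow(Add(-2, 4), -1)))) = Add(-5, Mul(2, Mul(3, Pow(2, -1)))) = Add(-5, Mul(2, Mul(3, Rational(1, 2)))) = Add(-5, Mul(2, Rational(3, 2))) = Add(-5, 3) = -2)
Function('r')(f) = Add(-6, Mul(-1, f)) (Function('r')(f) = Add(-4, Add(-2, Mul(-1, f))) = Add(-6, Mul(-1, f)))
Mul(Add(Function('r')(150), 21271), Pow(Add(4313, -38054), -1)) = Mul(Add(Add(-6, Mul(-1, 150)), 21271), Pow(Add(4313, -38054), -1)) = Mul(Add(Add(-6, -150), 21271), Pow(-33741, -1)) = Mul(Add(-156, 21271), Rational(-1, 33741)) = Mul(21115, Rational(-1, 33741)) = Rational(-21115, 33741)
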